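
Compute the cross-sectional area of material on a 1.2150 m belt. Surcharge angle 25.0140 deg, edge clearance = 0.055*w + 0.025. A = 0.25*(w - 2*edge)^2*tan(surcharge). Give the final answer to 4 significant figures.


edge = 0.055*1.2150 + 0.025 = 0.091825 m
ew = 1.2150 - 2*0.091825 = 1.03135 m
A = 0.25 * 1.03135^2 * tan(25.0140 deg)
A = 0.1241 m^2


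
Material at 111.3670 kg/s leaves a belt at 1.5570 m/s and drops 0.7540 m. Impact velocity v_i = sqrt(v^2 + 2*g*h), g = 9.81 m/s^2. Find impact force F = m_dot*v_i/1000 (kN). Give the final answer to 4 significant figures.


v_i = sqrt(1.5570^2 + 2*9.81*0.7540) = 4.14943 m/s
F = 111.3670 * 4.14943 / 1000
F = 0.4621 kN


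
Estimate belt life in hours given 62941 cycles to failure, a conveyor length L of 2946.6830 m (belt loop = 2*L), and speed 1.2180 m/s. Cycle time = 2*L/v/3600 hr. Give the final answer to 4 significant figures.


cycle_time = 2 * 2946.6830 / 1.2180 / 3600 = 1.34404 hr
life = 62941 * 1.34404 = 84600 hours


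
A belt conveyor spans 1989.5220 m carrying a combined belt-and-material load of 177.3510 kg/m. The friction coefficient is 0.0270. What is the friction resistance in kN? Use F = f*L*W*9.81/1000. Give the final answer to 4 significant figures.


F = 0.0270 * 1989.5220 * 177.3510 * 9.81 / 1000
F = 93.46 kN


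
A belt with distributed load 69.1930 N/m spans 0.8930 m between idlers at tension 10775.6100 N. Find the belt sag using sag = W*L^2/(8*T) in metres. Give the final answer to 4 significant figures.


sag = 69.1930 * 0.8930^2 / (8 * 10775.6100)
sag = 0.0006401 m


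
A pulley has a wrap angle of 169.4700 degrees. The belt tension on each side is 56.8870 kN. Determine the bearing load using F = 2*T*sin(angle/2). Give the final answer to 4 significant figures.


F = 2 * 56.8870 * sin(169.4700/2 deg)
F = 113.3 kN


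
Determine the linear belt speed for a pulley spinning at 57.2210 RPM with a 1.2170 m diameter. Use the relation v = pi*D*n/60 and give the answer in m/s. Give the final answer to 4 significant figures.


v = pi * 1.2170 * 57.2210 / 60
v = 3.646 m/s


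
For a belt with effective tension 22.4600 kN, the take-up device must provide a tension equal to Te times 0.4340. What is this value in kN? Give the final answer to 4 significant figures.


T_tu = 22.4600 * 0.4340
T_tu = 9.748 kN


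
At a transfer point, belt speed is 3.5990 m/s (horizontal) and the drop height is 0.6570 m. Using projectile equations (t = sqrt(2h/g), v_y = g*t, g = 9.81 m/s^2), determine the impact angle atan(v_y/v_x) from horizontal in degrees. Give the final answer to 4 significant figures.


t = sqrt(2*0.6570/9.81) = 0.365985 s
v_y = 9.81 * 0.365985 = 3.59031 m/s
angle = atan(3.59031 / 3.5990) = 44.93 deg


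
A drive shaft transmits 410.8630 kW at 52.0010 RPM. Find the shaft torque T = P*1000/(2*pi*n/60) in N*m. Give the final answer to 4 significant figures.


omega = 2*pi*52.0010/60 = 5.44553 rad/s
T = 410.8630*1000 / 5.44553
T = 75450 N*m


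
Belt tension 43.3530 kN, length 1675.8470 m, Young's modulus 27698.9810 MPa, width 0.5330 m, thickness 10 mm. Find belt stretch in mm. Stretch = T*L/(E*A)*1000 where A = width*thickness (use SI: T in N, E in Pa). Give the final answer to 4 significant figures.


A = 0.5330 * 0.01 = 0.00533 m^2
Stretch = 43.3530*1000 * 1675.8470 / (27698.9810e6 * 0.00533) * 1000
Stretch = 492.1 mm


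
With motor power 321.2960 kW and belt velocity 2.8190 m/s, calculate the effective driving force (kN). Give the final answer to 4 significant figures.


Te = P / v = 321.2960 / 2.8190
Te = 114.0 kN


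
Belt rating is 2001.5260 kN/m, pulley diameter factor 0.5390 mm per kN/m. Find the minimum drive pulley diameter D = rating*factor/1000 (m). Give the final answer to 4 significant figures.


D = 2001.5260 * 0.5390 / 1000
D = 1.079 m


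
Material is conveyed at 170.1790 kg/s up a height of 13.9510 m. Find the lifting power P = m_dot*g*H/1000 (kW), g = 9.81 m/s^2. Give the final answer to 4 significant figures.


P = 170.1790 * 9.81 * 13.9510 / 1000
P = 23.29 kW


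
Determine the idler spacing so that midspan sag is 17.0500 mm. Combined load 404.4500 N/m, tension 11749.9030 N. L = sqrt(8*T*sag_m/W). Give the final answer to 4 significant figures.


sag = 17.0500/1000 = 0.017050 m
L = sqrt(8 * 11749.9030 * 0.017050 / 404.4500)
L = 1.991 m


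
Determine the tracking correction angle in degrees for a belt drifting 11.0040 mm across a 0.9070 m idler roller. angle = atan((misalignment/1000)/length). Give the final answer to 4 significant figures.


misalign_m = 11.0040 / 1000 = 0.011004 m
angle = atan(0.011004 / 0.9070)
angle = 0.6951 deg


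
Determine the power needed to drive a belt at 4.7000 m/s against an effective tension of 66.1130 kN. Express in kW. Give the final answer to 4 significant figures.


P = Te * v = 66.1130 * 4.7000
P = 310.7 kW


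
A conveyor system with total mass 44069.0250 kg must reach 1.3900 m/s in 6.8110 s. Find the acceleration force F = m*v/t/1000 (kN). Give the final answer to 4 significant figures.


F = 44069.0250 * 1.3900 / 6.8110 / 1000
F = 8.994 kN


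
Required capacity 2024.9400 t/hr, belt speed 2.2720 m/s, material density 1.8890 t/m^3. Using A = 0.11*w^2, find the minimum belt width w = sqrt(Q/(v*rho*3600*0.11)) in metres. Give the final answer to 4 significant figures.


A_req = 2024.9400 / (2.2720 * 1.8890 * 3600) = 0.13106 m^2
w = sqrt(0.13106 / 0.11)
w = 1.092 m


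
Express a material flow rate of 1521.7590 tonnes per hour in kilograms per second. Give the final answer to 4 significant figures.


m_dot = 1521.7590 * 1000 / 3600
m_dot = 422.7 kg/s


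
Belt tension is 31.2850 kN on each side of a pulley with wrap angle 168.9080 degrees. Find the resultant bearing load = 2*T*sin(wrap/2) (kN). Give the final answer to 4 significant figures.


F = 2 * 31.2850 * sin(168.9080/2 deg)
F = 62.28 kN


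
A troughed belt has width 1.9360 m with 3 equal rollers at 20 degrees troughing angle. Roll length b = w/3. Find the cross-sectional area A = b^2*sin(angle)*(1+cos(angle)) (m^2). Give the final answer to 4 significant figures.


b = 1.9360/3 = 0.645333 m
A = 0.645333^2 * sin(20 deg) * (1 + cos(20 deg))
A = 0.2763 m^2


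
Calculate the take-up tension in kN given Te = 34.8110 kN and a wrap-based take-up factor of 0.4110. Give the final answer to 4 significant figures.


T_tu = 34.8110 * 0.4110
T_tu = 14.31 kN


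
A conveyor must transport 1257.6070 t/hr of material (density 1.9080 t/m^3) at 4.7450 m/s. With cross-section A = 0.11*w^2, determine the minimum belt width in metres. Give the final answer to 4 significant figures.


A_req = 1257.6070 / (4.7450 * 1.9080 * 3600) = 0.0385858 m^2
w = sqrt(0.0385858 / 0.11)
w = 0.5923 m


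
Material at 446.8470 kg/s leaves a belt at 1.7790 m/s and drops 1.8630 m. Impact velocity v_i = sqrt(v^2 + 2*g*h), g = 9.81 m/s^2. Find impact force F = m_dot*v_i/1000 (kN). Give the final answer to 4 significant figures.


v_i = sqrt(1.7790^2 + 2*9.81*1.8630) = 6.30213 m/s
F = 446.8470 * 6.30213 / 1000
F = 2.816 kN


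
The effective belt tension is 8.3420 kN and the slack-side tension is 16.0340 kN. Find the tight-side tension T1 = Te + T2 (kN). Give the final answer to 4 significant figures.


T1 = Te + T2 = 8.3420 + 16.0340
T1 = 24.38 kN


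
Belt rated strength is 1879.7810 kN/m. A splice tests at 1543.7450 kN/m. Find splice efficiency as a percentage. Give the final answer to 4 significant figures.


Eff = 1543.7450 / 1879.7810 * 100
Eff = 82.12 %


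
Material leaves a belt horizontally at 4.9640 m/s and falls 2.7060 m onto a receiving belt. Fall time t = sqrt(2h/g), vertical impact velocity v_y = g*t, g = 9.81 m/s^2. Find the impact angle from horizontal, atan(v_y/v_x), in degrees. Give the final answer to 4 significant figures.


t = sqrt(2*2.7060/9.81) = 0.742753 s
v_y = 9.81 * 0.742753 = 7.28641 m/s
angle = atan(7.28641 / 4.9640) = 55.73 deg


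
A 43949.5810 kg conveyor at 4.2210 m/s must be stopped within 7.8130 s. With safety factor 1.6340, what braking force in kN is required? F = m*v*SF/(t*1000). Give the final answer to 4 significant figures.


F = 43949.5810 * 4.2210 / 7.8130 * 1.6340 / 1000
F = 38.80 kN


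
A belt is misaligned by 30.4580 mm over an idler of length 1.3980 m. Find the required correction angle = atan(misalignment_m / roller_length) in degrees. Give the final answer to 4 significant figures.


misalign_m = 30.4580 / 1000 = 0.030458 m
angle = atan(0.030458 / 1.3980)
angle = 1.248 deg


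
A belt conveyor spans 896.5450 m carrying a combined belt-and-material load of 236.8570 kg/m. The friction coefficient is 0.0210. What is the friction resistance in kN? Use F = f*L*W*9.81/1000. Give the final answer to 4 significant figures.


F = 0.0210 * 896.5450 * 236.8570 * 9.81 / 1000
F = 43.75 kN


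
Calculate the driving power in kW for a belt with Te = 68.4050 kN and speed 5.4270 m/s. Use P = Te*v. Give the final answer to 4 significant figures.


P = Te * v = 68.4050 * 5.4270
P = 371.2 kW


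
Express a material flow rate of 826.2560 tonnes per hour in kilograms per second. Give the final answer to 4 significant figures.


m_dot = 826.2560 * 1000 / 3600
m_dot = 229.5 kg/s


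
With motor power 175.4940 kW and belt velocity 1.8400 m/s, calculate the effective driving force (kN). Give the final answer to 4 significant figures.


Te = P / v = 175.4940 / 1.8400
Te = 95.38 kN


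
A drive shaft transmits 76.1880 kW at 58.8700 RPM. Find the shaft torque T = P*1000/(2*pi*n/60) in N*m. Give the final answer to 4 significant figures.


omega = 2*pi*58.8700/60 = 6.16485 rad/s
T = 76.1880*1000 / 6.16485
T = 12360 N*m


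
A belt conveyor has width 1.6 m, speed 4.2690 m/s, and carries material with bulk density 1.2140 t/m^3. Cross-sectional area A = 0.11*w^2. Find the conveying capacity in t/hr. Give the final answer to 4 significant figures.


A = 0.11 * 1.6^2 = 0.2816 m^2
C = 0.2816 * 4.2690 * 1.2140 * 3600
C = 5254 t/hr


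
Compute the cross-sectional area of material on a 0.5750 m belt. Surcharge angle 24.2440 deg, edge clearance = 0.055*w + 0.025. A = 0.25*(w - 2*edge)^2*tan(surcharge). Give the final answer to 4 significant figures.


edge = 0.055*0.5750 + 0.025 = 0.056625 m
ew = 0.5750 - 2*0.056625 = 0.46175 m
A = 0.25 * 0.46175^2 * tan(24.2440 deg)
A = 0.02400 m^2


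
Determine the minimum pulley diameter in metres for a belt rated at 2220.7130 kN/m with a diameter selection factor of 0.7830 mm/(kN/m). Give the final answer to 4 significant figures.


D = 2220.7130 * 0.7830 / 1000
D = 1.739 m


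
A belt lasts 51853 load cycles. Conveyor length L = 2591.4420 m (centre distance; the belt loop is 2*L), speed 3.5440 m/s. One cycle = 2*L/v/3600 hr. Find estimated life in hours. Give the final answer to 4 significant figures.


cycle_time = 2 * 2591.4420 / 3.5440 / 3600 = 0.406233 hr
life = 51853 * 0.406233 = 21060 hours


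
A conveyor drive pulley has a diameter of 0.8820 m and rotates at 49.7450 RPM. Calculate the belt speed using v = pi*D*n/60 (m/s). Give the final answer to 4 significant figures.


v = pi * 0.8820 * 49.7450 / 60
v = 2.297 m/s


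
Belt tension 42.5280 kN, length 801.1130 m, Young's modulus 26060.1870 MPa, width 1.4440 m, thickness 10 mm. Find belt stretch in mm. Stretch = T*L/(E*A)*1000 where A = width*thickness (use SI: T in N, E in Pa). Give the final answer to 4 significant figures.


A = 1.4440 * 0.01 = 0.01444 m^2
Stretch = 42.5280*1000 * 801.1130 / (26060.1870e6 * 0.01444) * 1000
Stretch = 90.54 mm


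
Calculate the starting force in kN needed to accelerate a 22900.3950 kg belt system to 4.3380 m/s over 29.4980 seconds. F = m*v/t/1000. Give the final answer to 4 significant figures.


F = 22900.3950 * 4.3380 / 29.4980 / 1000
F = 3.368 kN


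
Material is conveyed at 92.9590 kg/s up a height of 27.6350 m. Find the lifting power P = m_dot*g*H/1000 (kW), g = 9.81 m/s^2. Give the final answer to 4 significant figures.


P = 92.9590 * 9.81 * 27.6350 / 1000
P = 25.20 kW


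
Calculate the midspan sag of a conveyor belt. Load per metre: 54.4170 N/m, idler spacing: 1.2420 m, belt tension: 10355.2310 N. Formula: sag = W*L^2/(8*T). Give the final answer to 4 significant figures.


sag = 54.4170 * 1.2420^2 / (8 * 10355.2310)
sag = 0.001013 m


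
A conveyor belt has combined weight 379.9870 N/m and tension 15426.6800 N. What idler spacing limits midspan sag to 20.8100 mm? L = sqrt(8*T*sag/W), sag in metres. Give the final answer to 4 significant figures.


sag = 20.8100/1000 = 0.020810 m
L = sqrt(8 * 15426.6800 * 0.020810 / 379.9870)
L = 2.600 m


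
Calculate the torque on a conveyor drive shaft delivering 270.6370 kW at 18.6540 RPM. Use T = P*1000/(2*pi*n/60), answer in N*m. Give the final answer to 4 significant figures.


omega = 2*pi*18.6540/60 = 1.95344 rad/s
T = 270.6370*1000 / 1.95344
T = 138500 N*m


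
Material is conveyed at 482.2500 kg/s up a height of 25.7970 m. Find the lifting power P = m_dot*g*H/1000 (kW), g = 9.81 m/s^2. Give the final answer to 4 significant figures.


P = 482.2500 * 9.81 * 25.7970 / 1000
P = 122.0 kW


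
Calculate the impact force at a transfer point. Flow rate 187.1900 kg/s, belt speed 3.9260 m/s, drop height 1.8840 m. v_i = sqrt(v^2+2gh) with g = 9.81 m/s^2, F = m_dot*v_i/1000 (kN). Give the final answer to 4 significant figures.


v_i = sqrt(3.9260^2 + 2*9.81*1.8840) = 7.23723 m/s
F = 187.1900 * 7.23723 / 1000
F = 1.355 kN


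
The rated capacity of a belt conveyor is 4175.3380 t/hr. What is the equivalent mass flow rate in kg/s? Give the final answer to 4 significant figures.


m_dot = 4175.3380 * 1000 / 3600
m_dot = 1160 kg/s


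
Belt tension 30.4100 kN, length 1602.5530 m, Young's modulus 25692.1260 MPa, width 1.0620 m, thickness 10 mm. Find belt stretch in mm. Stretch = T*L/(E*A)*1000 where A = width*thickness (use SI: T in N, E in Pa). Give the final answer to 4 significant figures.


A = 1.0620 * 0.01 = 0.01062 m^2
Stretch = 30.4100*1000 * 1602.5530 / (25692.1260e6 * 0.01062) * 1000
Stretch = 178.6 mm


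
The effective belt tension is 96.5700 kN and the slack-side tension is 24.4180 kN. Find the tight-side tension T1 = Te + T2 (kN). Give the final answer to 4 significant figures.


T1 = Te + T2 = 96.5700 + 24.4180
T1 = 121.0 kN


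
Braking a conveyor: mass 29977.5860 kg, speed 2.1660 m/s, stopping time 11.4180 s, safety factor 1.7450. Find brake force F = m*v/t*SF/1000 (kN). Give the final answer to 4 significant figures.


F = 29977.5860 * 2.1660 / 11.4180 * 1.7450 / 1000
F = 9.923 kN


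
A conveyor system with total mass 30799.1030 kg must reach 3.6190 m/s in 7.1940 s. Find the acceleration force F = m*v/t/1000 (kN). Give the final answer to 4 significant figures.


F = 30799.1030 * 3.6190 / 7.1940 / 1000
F = 15.49 kN


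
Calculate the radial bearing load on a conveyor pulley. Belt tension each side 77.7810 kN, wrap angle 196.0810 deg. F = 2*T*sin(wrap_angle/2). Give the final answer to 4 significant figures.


F = 2 * 77.7810 * sin(196.0810/2 deg)
F = 154.0 kN


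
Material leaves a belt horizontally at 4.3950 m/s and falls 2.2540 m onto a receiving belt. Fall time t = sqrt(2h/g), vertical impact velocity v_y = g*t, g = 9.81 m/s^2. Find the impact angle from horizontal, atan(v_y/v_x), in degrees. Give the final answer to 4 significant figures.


t = sqrt(2*2.2540/9.81) = 0.677887 s
v_y = 9.81 * 0.677887 = 6.65007 m/s
angle = atan(6.65007 / 4.3950) = 56.54 deg


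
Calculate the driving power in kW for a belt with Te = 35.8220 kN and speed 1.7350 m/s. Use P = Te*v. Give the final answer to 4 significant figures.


P = Te * v = 35.8220 * 1.7350
P = 62.15 kW


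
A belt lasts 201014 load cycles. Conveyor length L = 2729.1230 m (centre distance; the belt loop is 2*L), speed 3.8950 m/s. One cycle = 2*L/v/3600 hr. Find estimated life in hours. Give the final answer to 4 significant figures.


cycle_time = 2 * 2729.1230 / 3.8950 / 3600 = 0.389263 hr
life = 201014 * 0.389263 = 78250 hours


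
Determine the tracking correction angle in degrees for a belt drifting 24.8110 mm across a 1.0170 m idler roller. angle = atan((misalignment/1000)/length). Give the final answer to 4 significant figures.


misalign_m = 24.8110 / 1000 = 0.024811 m
angle = atan(0.024811 / 1.0170)
angle = 1.398 deg


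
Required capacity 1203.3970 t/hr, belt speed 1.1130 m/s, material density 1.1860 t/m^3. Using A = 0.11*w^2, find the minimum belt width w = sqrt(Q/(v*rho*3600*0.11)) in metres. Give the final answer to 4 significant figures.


A_req = 1203.3970 / (1.1130 * 1.1860 * 3600) = 0.253237 m^2
w = sqrt(0.253237 / 0.11)
w = 1.517 m


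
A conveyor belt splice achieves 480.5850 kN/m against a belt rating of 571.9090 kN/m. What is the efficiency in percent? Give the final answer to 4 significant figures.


Eff = 480.5850 / 571.9090 * 100
Eff = 84.03 %


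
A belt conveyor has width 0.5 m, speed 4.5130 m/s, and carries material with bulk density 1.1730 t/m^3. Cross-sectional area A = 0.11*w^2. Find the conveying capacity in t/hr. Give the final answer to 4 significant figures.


A = 0.11 * 0.5^2 = 0.0275 m^2
C = 0.0275 * 4.5130 * 1.1730 * 3600
C = 524.1 t/hr


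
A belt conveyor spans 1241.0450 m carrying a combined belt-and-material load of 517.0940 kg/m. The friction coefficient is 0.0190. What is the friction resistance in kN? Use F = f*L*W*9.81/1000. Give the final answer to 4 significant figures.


F = 0.0190 * 1241.0450 * 517.0940 * 9.81 / 1000
F = 119.6 kN


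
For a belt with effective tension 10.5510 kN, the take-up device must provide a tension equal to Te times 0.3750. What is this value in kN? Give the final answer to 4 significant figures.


T_tu = 10.5510 * 0.3750
T_tu = 3.957 kN


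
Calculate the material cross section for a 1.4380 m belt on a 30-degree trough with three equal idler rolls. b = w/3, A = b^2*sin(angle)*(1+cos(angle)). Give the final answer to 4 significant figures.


b = 1.4380/3 = 0.479333 m
A = 0.479333^2 * sin(30 deg) * (1 + cos(30 deg))
A = 0.2144 m^2


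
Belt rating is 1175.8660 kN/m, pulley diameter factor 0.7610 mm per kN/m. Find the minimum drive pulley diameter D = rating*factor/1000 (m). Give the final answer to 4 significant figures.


D = 1175.8660 * 0.7610 / 1000
D = 0.8948 m


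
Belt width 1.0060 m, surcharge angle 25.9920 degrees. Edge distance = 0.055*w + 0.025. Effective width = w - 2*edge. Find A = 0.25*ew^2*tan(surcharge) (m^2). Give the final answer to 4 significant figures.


edge = 0.055*1.0060 + 0.025 = 0.08033 m
ew = 1.0060 - 2*0.08033 = 0.84534 m
A = 0.25 * 0.84534^2 * tan(25.9920 deg)
A = 0.08710 m^2


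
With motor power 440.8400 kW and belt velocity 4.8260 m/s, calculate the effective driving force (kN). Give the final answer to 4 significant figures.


Te = P / v = 440.8400 / 4.8260
Te = 91.35 kN


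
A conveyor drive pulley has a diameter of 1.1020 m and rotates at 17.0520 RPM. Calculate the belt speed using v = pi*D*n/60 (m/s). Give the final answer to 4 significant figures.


v = pi * 1.1020 * 17.0520 / 60
v = 0.9839 m/s


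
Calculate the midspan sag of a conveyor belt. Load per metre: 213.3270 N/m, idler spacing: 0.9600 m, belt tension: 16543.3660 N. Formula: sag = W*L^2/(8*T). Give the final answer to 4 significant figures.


sag = 213.3270 * 0.9600^2 / (8 * 16543.3660)
sag = 0.001486 m


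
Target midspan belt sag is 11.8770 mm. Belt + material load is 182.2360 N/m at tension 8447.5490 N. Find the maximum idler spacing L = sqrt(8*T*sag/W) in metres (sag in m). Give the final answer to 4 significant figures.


sag = 11.8770/1000 = 0.011877 m
L = sqrt(8 * 8447.5490 * 0.011877 / 182.2360)
L = 2.099 m


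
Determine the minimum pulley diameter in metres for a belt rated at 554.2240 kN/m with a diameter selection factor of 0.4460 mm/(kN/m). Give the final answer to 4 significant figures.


D = 554.2240 * 0.4460 / 1000
D = 0.2472 m


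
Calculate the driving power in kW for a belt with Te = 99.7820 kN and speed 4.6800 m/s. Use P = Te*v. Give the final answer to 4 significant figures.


P = Te * v = 99.7820 * 4.6800
P = 467.0 kW


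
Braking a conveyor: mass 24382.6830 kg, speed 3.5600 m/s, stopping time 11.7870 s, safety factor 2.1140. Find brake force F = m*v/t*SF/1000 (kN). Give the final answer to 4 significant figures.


F = 24382.6830 * 3.5600 / 11.7870 * 2.1140 / 1000
F = 15.57 kN


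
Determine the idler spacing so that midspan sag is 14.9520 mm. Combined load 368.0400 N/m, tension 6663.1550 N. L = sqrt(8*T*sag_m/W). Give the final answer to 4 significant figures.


sag = 14.9520/1000 = 0.014952 m
L = sqrt(8 * 6663.1550 * 0.014952 / 368.0400)
L = 1.472 m


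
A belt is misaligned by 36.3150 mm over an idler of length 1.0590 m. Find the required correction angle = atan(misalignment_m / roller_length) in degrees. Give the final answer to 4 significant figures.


misalign_m = 36.3150 / 1000 = 0.036315 m
angle = atan(0.036315 / 1.0590)
angle = 1.964 deg


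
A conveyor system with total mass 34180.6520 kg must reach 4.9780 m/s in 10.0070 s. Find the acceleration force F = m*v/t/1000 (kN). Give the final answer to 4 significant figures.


F = 34180.6520 * 4.9780 / 10.0070 / 1000
F = 17.00 kN


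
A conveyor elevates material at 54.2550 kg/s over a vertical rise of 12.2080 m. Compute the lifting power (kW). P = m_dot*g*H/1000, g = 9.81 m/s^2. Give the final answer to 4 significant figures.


P = 54.2550 * 9.81 * 12.2080 / 1000
P = 6.498 kW


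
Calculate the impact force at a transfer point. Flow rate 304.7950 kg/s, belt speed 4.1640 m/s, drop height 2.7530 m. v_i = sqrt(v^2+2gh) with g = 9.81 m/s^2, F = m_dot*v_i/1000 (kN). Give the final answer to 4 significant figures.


v_i = sqrt(4.1640^2 + 2*9.81*2.7530) = 8.44706 m/s
F = 304.7950 * 8.44706 / 1000
F = 2.575 kN


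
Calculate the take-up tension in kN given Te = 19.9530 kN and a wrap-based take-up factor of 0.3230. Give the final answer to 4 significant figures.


T_tu = 19.9530 * 0.3230
T_tu = 6.445 kN


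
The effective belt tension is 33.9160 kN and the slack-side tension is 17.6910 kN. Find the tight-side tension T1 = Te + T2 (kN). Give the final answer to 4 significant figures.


T1 = Te + T2 = 33.9160 + 17.6910
T1 = 51.61 kN


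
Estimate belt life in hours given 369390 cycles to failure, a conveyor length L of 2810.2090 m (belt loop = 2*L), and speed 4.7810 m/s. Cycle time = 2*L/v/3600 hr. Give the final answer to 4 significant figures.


cycle_time = 2 * 2810.2090 / 4.7810 / 3600 = 0.326548 hr
life = 369390 * 0.326548 = 120600 hours


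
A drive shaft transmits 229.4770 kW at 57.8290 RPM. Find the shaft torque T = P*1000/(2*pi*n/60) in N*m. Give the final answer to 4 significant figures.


omega = 2*pi*57.8290/60 = 6.05584 rad/s
T = 229.4770*1000 / 6.05584
T = 37890 N*m


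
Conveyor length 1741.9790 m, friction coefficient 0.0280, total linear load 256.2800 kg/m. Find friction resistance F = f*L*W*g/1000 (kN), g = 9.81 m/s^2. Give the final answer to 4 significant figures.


F = 0.0280 * 1741.9790 * 256.2800 * 9.81 / 1000
F = 122.6 kN


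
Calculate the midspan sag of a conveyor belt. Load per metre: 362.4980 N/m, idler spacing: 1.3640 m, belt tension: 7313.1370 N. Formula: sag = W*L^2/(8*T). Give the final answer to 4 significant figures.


sag = 362.4980 * 1.3640^2 / (8 * 7313.1370)
sag = 0.01153 m


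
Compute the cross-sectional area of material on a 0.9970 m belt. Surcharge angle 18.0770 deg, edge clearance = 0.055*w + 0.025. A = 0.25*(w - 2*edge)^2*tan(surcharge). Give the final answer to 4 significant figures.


edge = 0.055*0.9970 + 0.025 = 0.079835 m
ew = 0.9970 - 2*0.079835 = 0.83733 m
A = 0.25 * 0.83733^2 * tan(18.0770 deg)
A = 0.05721 m^2


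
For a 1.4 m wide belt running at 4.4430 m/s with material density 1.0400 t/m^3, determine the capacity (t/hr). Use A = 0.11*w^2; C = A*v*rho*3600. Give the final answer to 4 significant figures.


A = 0.11 * 1.4^2 = 0.2156 m^2
C = 0.2156 * 4.4430 * 1.0400 * 3600
C = 3586 t/hr


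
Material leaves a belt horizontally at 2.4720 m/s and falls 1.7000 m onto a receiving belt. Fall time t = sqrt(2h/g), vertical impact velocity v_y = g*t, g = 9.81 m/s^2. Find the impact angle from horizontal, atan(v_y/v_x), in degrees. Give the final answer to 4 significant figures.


t = sqrt(2*1.7000/9.81) = 0.588715 s
v_y = 9.81 * 0.588715 = 5.77529 m/s
angle = atan(5.77529 / 2.4720) = 66.83 deg


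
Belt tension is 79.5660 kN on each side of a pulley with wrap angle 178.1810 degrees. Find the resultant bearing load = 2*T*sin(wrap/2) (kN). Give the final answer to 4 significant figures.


F = 2 * 79.5660 * sin(178.1810/2 deg)
F = 159.1 kN


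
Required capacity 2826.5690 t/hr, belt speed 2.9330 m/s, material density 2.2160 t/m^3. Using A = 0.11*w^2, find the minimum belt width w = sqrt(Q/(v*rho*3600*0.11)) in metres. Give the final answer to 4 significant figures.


A_req = 2826.5690 / (2.9330 * 2.2160 * 3600) = 0.120802 m^2
w = sqrt(0.120802 / 0.11)
w = 1.048 m


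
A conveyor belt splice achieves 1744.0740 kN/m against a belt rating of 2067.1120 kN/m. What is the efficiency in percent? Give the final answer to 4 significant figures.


Eff = 1744.0740 / 2067.1120 * 100
Eff = 84.37 %


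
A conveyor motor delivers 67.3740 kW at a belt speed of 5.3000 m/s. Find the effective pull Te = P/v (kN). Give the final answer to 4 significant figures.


Te = P / v = 67.3740 / 5.3000
Te = 12.71 kN


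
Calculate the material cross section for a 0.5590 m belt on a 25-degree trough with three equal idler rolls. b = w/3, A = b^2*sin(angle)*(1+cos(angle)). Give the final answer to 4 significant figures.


b = 0.5590/3 = 0.186333 m
A = 0.186333^2 * sin(25 deg) * (1 + cos(25 deg))
A = 0.02797 m^2


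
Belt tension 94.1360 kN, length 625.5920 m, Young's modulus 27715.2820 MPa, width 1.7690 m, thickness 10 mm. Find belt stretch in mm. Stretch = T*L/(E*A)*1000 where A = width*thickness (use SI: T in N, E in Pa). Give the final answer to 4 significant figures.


A = 1.7690 * 0.01 = 0.01769 m^2
Stretch = 94.1360*1000 * 625.5920 / (27715.2820e6 * 0.01769) * 1000
Stretch = 120.1 mm


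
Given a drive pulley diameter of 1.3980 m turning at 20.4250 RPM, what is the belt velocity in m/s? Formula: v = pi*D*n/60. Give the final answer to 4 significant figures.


v = pi * 1.3980 * 20.4250 / 60
v = 1.495 m/s


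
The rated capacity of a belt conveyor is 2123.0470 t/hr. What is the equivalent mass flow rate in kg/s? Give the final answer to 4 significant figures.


m_dot = 2123.0470 * 1000 / 3600
m_dot = 589.7 kg/s


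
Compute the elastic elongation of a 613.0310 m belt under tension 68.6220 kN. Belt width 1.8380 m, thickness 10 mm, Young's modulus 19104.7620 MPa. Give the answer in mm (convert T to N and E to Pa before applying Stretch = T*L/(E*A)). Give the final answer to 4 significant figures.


A = 1.8380 * 0.01 = 0.01838 m^2
Stretch = 68.6220*1000 * 613.0310 / (19104.7620e6 * 0.01838) * 1000
Stretch = 119.8 mm


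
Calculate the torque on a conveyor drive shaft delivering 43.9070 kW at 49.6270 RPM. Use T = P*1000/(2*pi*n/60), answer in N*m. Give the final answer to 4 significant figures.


omega = 2*pi*49.6270/60 = 5.19693 rad/s
T = 43.9070*1000 / 5.19693
T = 8449 N*m


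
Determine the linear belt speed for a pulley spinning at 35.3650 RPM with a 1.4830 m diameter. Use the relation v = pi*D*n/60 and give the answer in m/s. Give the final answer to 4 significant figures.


v = pi * 1.4830 * 35.3650 / 60
v = 2.746 m/s


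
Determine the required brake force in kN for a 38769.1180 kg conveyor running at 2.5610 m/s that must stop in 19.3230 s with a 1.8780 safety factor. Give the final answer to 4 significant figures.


F = 38769.1180 * 2.5610 / 19.3230 * 1.8780 / 1000
F = 9.650 kN


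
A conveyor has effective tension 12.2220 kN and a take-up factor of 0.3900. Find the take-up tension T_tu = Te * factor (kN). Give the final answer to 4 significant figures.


T_tu = 12.2220 * 0.3900
T_tu = 4.767 kN


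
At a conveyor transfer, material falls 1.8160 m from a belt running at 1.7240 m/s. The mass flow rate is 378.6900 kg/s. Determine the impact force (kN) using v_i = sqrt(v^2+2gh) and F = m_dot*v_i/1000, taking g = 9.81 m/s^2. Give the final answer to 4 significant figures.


v_i = sqrt(1.7240^2 + 2*9.81*1.8160) = 6.21306 m/s
F = 378.6900 * 6.21306 / 1000
F = 2.353 kN


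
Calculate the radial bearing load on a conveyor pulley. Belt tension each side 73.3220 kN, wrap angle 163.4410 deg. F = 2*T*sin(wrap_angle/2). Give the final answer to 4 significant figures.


F = 2 * 73.3220 * sin(163.4410/2 deg)
F = 145.1 kN


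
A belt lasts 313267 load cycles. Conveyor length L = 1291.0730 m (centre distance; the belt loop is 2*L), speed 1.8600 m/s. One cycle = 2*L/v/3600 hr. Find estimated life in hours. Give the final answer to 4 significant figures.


cycle_time = 2 * 1291.0730 / 1.8600 / 3600 = 0.385625 hr
life = 313267 * 0.385625 = 120800 hours


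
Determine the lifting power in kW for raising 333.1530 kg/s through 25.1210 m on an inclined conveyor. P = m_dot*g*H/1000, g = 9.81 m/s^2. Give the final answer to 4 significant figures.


P = 333.1530 * 9.81 * 25.1210 / 1000
P = 82.10 kW


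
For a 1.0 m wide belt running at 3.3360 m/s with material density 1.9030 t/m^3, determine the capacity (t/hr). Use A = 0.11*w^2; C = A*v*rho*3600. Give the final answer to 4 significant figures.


A = 0.11 * 1.0^2 = 0.11 m^2
C = 0.11 * 3.3360 * 1.9030 * 3600
C = 2514 t/hr


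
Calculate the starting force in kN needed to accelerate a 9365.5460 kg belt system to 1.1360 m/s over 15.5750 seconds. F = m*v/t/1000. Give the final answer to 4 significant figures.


F = 9365.5460 * 1.1360 / 15.5750 / 1000
F = 0.6831 kN


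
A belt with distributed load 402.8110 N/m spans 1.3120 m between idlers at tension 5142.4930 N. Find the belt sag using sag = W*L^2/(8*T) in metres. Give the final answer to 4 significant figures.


sag = 402.8110 * 1.3120^2 / (8 * 5142.4930)
sag = 0.01685 m


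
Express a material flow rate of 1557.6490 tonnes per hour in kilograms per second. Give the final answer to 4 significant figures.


m_dot = 1557.6490 * 1000 / 3600
m_dot = 432.7 kg/s


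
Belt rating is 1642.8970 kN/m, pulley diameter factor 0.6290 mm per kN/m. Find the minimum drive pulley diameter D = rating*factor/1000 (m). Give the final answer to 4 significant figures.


D = 1642.8970 * 0.6290 / 1000
D = 1.033 m


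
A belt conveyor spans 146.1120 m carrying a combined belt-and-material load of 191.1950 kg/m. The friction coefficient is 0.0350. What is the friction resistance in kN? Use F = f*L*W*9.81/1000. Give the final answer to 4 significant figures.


F = 0.0350 * 146.1120 * 191.1950 * 9.81 / 1000
F = 9.592 kN


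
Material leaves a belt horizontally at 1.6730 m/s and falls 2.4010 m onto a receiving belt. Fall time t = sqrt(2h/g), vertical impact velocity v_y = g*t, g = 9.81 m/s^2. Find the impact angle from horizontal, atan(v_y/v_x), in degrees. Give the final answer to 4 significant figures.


t = sqrt(2*2.4010/9.81) = 0.699643 s
v_y = 9.81 * 0.699643 = 6.8635 m/s
angle = atan(6.8635 / 1.6730) = 76.30 deg


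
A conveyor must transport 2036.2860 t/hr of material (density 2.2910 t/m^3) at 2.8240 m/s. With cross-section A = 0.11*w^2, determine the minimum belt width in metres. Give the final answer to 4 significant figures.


A_req = 2036.2860 / (2.8240 * 2.2910 * 3600) = 0.0874272 m^2
w = sqrt(0.0874272 / 0.11)
w = 0.8915 m


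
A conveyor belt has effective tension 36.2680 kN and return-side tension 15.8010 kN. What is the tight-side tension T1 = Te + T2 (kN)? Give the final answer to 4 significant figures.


T1 = Te + T2 = 36.2680 + 15.8010
T1 = 52.07 kN


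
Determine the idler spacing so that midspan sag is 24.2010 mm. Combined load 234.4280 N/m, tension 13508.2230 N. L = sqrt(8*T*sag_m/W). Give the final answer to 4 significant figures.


sag = 24.2010/1000 = 0.024201 m
L = sqrt(8 * 13508.2230 * 0.024201 / 234.4280)
L = 3.340 m


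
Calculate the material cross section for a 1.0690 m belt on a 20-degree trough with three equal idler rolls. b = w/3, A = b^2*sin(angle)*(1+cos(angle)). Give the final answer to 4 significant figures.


b = 1.0690/3 = 0.356333 m
A = 0.356333^2 * sin(20 deg) * (1 + cos(20 deg))
A = 0.08424 m^2


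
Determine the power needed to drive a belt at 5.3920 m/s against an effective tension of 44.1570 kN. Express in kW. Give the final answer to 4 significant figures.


P = Te * v = 44.1570 * 5.3920
P = 238.1 kW


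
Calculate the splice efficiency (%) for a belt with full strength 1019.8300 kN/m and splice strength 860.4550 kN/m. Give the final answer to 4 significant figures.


Eff = 860.4550 / 1019.8300 * 100
Eff = 84.37 %


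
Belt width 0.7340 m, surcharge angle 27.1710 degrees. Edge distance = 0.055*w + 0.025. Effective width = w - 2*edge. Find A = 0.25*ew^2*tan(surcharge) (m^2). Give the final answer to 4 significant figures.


edge = 0.055*0.7340 + 0.025 = 0.06537 m
ew = 0.7340 - 2*0.06537 = 0.60326 m
A = 0.25 * 0.60326^2 * tan(27.1710 deg)
A = 0.04670 m^2


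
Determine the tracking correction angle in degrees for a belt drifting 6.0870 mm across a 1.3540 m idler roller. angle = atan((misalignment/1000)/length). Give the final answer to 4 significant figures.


misalign_m = 6.0870 / 1000 = 0.006087 m
angle = atan(0.006087 / 1.3540)
angle = 0.2576 deg


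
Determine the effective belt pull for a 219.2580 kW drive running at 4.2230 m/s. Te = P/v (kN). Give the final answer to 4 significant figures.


Te = P / v = 219.2580 / 4.2230
Te = 51.92 kN


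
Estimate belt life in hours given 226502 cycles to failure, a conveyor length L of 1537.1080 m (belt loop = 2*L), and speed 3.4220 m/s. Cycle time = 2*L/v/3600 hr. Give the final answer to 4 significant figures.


cycle_time = 2 * 1537.1080 / 3.4220 / 3600 = 0.249547 hr
life = 226502 * 0.249547 = 56520 hours


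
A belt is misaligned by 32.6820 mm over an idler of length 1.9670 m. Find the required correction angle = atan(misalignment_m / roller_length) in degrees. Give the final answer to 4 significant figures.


misalign_m = 32.6820 / 1000 = 0.032682 m
angle = atan(0.032682 / 1.9670)
angle = 0.9519 deg


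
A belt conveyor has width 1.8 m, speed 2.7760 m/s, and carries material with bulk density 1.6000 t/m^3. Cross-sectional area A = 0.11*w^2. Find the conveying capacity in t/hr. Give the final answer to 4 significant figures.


A = 0.11 * 1.8^2 = 0.3564 m^2
C = 0.3564 * 2.7760 * 1.6000 * 3600
C = 5699 t/hr


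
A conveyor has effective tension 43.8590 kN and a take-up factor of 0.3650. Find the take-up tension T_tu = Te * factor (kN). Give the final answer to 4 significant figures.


T_tu = 43.8590 * 0.3650
T_tu = 16.01 kN


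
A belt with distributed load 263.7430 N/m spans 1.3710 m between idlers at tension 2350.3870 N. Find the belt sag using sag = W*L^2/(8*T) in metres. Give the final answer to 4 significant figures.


sag = 263.7430 * 1.3710^2 / (8 * 2350.3870)
sag = 0.02636 m


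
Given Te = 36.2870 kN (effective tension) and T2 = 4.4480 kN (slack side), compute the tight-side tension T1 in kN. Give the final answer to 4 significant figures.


T1 = Te + T2 = 36.2870 + 4.4480
T1 = 40.73 kN


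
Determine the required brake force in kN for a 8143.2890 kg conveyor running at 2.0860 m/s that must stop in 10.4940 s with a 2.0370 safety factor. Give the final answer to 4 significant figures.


F = 8143.2890 * 2.0860 / 10.4940 * 2.0370 / 1000
F = 3.297 kN


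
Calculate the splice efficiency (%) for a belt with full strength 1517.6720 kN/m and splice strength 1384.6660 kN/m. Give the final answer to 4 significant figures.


Eff = 1384.6660 / 1517.6720 * 100
Eff = 91.24 %


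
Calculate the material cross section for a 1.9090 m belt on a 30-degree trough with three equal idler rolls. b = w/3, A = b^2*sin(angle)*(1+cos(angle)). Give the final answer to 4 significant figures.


b = 1.9090/3 = 0.636333 m
A = 0.636333^2 * sin(30 deg) * (1 + cos(30 deg))
A = 0.3778 m^2


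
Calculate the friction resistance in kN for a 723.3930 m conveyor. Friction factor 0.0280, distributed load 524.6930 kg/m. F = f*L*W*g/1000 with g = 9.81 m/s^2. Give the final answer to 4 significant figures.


F = 0.0280 * 723.3930 * 524.6930 * 9.81 / 1000
F = 104.3 kN


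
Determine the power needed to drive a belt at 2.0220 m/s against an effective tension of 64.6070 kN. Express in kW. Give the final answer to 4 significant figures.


P = Te * v = 64.6070 * 2.0220
P = 130.6 kW


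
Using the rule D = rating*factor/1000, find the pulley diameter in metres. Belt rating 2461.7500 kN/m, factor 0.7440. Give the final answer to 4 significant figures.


D = 2461.7500 * 0.7440 / 1000
D = 1.832 m


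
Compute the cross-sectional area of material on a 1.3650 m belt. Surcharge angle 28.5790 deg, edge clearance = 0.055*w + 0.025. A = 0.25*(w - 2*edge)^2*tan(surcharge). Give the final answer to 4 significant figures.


edge = 0.055*1.3650 + 0.025 = 0.100075 m
ew = 1.3650 - 2*0.100075 = 1.16485 m
A = 0.25 * 1.16485^2 * tan(28.5790 deg)
A = 0.1848 m^2


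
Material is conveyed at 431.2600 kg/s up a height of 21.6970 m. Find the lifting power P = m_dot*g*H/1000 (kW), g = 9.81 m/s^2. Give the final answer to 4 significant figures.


P = 431.2600 * 9.81 * 21.6970 / 1000
P = 91.79 kW


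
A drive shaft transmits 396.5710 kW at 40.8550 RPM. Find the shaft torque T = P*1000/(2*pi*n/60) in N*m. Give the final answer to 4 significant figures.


omega = 2*pi*40.8550/60 = 4.27833 rad/s
T = 396.5710*1000 / 4.27833
T = 92690 N*m


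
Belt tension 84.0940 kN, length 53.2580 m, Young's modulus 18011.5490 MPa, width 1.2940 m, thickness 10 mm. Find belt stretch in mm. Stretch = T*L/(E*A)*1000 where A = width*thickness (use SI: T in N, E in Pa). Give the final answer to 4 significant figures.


A = 1.2940 * 0.01 = 0.01294 m^2
Stretch = 84.0940*1000 * 53.2580 / (18011.5490e6 * 0.01294) * 1000
Stretch = 19.22 mm


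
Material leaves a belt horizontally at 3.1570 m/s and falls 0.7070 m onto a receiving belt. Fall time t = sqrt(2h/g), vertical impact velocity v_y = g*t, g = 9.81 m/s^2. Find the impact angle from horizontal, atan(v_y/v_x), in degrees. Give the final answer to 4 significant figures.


t = sqrt(2*0.7070/9.81) = 0.379656 s
v_y = 9.81 * 0.379656 = 3.72443 m/s
angle = atan(3.72443 / 3.1570) = 49.71 deg


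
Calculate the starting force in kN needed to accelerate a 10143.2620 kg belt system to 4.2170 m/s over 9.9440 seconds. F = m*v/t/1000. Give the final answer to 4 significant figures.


F = 10143.2620 * 4.2170 / 9.9440 / 1000
F = 4.302 kN


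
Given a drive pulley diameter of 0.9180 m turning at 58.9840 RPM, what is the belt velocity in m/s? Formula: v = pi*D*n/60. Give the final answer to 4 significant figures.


v = pi * 0.9180 * 58.9840 / 60
v = 2.835 m/s


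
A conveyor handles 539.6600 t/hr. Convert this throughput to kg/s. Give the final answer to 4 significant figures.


m_dot = 539.6600 * 1000 / 3600
m_dot = 149.9 kg/s


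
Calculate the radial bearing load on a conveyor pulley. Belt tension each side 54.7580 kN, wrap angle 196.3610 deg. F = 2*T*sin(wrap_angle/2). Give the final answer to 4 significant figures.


F = 2 * 54.7580 * sin(196.3610/2 deg)
F = 108.4 kN


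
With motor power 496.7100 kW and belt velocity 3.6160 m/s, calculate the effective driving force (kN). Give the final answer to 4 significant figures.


Te = P / v = 496.7100 / 3.6160
Te = 137.4 kN


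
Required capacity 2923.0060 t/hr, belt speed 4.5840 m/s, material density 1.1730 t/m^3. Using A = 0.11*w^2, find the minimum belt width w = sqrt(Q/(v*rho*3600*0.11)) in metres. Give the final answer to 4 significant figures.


A_req = 2923.0060 / (4.5840 * 1.1730 * 3600) = 0.151003 m^2
w = sqrt(0.151003 / 0.11)
w = 1.172 m
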